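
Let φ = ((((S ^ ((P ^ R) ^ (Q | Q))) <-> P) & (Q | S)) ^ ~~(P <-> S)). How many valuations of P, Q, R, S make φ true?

8

P | Q | R | S | φ
- | - | - | - | -
0 | 0 | 0 | 0 | 1
0 | 0 | 0 | 1 | 0
0 | 0 | 1 | 0 | 1
0 | 0 | 1 | 1 | 1
0 | 1 | 0 | 0 | 1
0 | 1 | 0 | 1 | 1
0 | 1 | 1 | 0 | 0
0 | 1 | 1 | 1 | 0
1 | 0 | 0 | 0 | 0
1 | 0 | 0 | 1 | 1
1 | 0 | 1 | 0 | 0
1 | 0 | 1 | 1 | 0
1 | 1 | 0 | 0 | 0
1 | 1 | 0 | 1 | 0
1 | 1 | 1 | 0 | 1
1 | 1 | 1 | 1 | 1
The formula is true on 8 of the 16 rows.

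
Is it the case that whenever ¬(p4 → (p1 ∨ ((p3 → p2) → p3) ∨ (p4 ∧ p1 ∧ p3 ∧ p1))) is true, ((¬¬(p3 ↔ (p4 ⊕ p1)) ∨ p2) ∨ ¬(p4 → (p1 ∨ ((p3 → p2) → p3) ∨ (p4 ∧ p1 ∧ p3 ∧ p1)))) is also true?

p1 | p2 | p3 | p4 || φ | ψ
T  | T  | T  | T  || F | T
T  | T  | T  | F  || F | T
T  | T  | F  | T  || F | T
T  | T  | F  | F  || F | T
T  | F  | T  | T  || F | F
T  | F  | T  | F  || F | T
T  | F  | F  | T  || F | T
T  | F  | F  | F  || F | F
F  | T  | T  | T  || F | T
F  | T  | T  | F  || F | T
F  | T  | F  | T  || T | T
F  | T  | F  | F  || F | T
F  | F  | T  | T  || F | T
F  | F  | T  | F  || F | F
F  | F  | F  | T  || T | T
F  | F  | F  | F  || F | T
In every row where φ is true, ψ is also true, so φ ⊨ ψ.

yes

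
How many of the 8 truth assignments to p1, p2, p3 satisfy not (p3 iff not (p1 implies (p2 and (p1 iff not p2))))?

4

p1 | p2 | p3 || not p2 | (p1 iff not p2) | (p2 and (p1 iff not p2)) | φ
T  | T  | T  ||   F    |        F        |            F             | F
T  | T  | F  ||   F    |        F        |            F             | T
T  | F  | T  ||   T    |        T        |            F             | F
T  | F  | F  ||   T    |        T        |            F             | T
F  | T  | T  ||   F    |        T        |            T             | T
F  | T  | F  ||   F    |        T        |            T             | F
F  | F  | T  ||   T    |        F        |            F             | T
F  | F  | F  ||   T    |        F        |            F             | F
The formula is true on 4 of the 8 rows.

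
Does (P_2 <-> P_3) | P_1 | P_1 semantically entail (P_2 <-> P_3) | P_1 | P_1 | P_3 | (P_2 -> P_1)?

P_1 | P_2 | P_3 || φ | ψ
 F  |  F  |  F  || T | T
 F  |  F  |  T  || F | T
 F  |  T  |  F  || F | F
 F  |  T  |  T  || T | T
 T  |  F  |  F  || T | T
 T  |  F  |  T  || T | T
 T  |  T  |  F  || T | T
 T  |  T  |  T  || T | T
In every row where φ is true, ψ is also true, so φ ⊨ ψ.

yes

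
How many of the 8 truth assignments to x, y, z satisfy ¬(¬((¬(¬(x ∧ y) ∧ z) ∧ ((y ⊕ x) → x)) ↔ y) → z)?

3

x | y | z | φ
- | - | - | -
F | F | F | T
F | F | T | F
F | T | F | T
F | T | T | F
T | F | F | T
T | F | T | F
T | T | F | F
T | T | T | F
The formula is true on 3 of the 8 rows.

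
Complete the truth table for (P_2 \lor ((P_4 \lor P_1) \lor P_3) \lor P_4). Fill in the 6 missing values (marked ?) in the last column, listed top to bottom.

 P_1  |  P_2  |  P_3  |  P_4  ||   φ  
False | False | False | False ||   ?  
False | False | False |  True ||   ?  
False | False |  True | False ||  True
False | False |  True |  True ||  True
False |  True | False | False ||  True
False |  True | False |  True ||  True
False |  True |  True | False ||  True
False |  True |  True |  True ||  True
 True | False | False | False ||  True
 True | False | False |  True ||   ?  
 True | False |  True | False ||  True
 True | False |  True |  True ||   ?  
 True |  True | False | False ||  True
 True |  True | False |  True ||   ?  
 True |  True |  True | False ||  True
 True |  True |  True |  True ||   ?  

False, True, True, True, True, True

Row P_1=False, P_2=False, P_3=False, P_4=False: ((P_4 \lor P_1) \lor P_3) = False, so the formula = False.
Row P_1=False, P_2=False, P_3=False, P_4=True: ((P_4 \lor P_1) \lor P_3) = True, so the formula = True.
Row P_1=True, P_2=False, P_3=False, P_4=True: ((P_4 \lor P_1) \lor P_3) = True, so the formula = True.
Row P_1=True, P_2=False, P_3=True, P_4=True: ((P_4 \lor P_1) \lor P_3) = True, so the formula = True.
Row P_1=True, P_2=True, P_3=False, P_4=True: ((P_4 \lor P_1) \lor P_3) = True, so the formula = True.
Row P_1=True, P_2=True, P_3=True, P_4=True: ((P_4 \lor P_1) \lor P_3) = True, so the formula = True.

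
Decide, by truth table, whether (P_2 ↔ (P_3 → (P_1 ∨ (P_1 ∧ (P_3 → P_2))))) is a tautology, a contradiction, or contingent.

 P_1  |  P_2  |  P_3  |   φ  
----- | ----- | ----- | -----
 True |  True |  True |  True
 True |  True | False |  True
 True | False |  True | False
 True | False | False | False
False |  True |  True | False
False |  True | False |  True
False | False |  True |  True
False | False | False | False
4 of 8 rows are True, so the formula is contingent.

contingent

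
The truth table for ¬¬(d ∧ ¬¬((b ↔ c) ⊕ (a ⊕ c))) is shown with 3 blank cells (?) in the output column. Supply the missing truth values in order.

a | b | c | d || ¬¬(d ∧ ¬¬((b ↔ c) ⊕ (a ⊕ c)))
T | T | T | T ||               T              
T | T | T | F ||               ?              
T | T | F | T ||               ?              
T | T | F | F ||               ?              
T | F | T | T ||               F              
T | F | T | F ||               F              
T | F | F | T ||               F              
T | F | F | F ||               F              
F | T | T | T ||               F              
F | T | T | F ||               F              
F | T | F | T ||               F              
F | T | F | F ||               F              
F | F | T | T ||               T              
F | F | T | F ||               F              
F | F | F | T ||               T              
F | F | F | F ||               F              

F, T, F

Row a=T, b=T, c=T, d=F: (d ∧ ¬¬((b ↔ c) ⊕ (a ⊕ c))) = F, ¬(d ∧ ¬¬((b ↔ c) ⊕ (a ⊕ c))) = T, so ¬¬(d ∧ ¬¬((b ↔ c) ⊕ (a ⊕ c))) = F.
Row a=T, b=T, c=F, d=T: (d ∧ ¬¬((b ↔ c) ⊕ (a ⊕ c))) = T, ¬(d ∧ ¬¬((b ↔ c) ⊕ (a ⊕ c))) = F, so ¬¬(d ∧ ¬¬((b ↔ c) ⊕ (a ⊕ c))) = T.
Row a=T, b=T, c=F, d=F: (d ∧ ¬¬((b ↔ c) ⊕ (a ⊕ c))) = F, ¬(d ∧ ¬¬((b ↔ c) ⊕ (a ⊕ c))) = T, so ¬¬(d ∧ ¬¬((b ↔ c) ⊕ (a ⊕ c))) = F.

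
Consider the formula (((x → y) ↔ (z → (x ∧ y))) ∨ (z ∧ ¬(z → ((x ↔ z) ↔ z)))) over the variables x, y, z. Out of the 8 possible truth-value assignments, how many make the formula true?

7

x | y | z | (x → y) | (x ∧ y) | (z → (x ∧ y)) | ((x → y) ↔ (z → (x ∧ y))) | (x ↔ z) | ((x ↔ z) ↔ z) | (z → ((x ↔ z) ↔ z)) | ¬(z → ((x ↔ z) ↔ z)) | (z ∧ ¬(z → ((x ↔ z) ↔ z))) | φ
- | - | - | ------- | ------- | ------------- | ------------------------- | ------- | ------------- | ------------------- | -------------------- | -------------------------- | -
F | F | F |    T    |    F    |       T       |             T             |    T    |       F       |          T          |          F           |             F              | T
F | F | T |    T    |    F    |       F       |             F             |    F    |       F       |          F          |          T           |             T              | T
F | T | F |    T    |    F    |       T       |             T             |    T    |       F       |          T          |          F           |             F              | T
F | T | T |    T    |    F    |       F       |             F             |    F    |       F       |          F          |          T           |             T              | T
T | F | F |    F    |    F    |       T       |             F             |    F    |       T       |          T          |          F           |             F              | F
T | F | T |    F    |    F    |       F       |             T             |    T    |       T       |          T          |          F           |             F              | T
T | T | F |    T    |    T    |       T       |             T             |    F    |       T       |          T          |          F           |             F              | T
T | T | T |    T    |    T    |       T       |             T             |    T    |       T       |          T          |          F           |             F              | T
The formula is true on 7 of the 8 rows.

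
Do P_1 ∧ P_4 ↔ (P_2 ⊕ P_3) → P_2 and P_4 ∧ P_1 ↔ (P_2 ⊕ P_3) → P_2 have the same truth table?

P_1 | P_2 | P_3 | P_4 || φ | ψ
 T  |  T  |  T  |  T  || T | T
 T  |  T  |  T  |  F  || F | F
 T  |  T  |  F  |  T  || T | T
 T  |  T  |  F  |  F  || F | F
 T  |  F  |  T  |  T  || F | F
 T  |  F  |  T  |  F  || T | T
 T  |  F  |  F  |  T  || T | T
 T  |  F  |  F  |  F  || F | F
 F  |  T  |  T  |  T  || F | F
 F  |  T  |  T  |  F  || F | F
 F  |  T  |  F  |  T  || F | F
 F  |  T  |  F  |  F  || F | F
 F  |  F  |  T  |  T  || T | T
 F  |  F  |  T  |  F  || T | T
 F  |  F  |  F  |  T  || F | F
 F  |  F  |  F  |  F  || F | F
The columns for φ and ψ agree on every row, so they are logically equivalent.

equivalent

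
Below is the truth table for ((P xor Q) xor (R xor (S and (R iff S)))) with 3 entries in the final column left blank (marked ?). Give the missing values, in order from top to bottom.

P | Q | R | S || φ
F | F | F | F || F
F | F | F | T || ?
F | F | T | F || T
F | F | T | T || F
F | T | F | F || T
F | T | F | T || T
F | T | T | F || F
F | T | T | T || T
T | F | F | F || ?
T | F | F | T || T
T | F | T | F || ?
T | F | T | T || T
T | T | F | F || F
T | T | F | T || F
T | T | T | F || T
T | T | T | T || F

Row P=F, Q=F, R=F, S=T: (P xor Q) = F, (R xor (S and (R iff S))) = F, so the formula = F.
Row P=T, Q=F, R=F, S=F: (P xor Q) = T, (R xor (S and (R iff S))) = F, so the formula = T.
Row P=T, Q=F, R=T, S=F: (P xor Q) = T, (R xor (S and (R iff S))) = T, so the formula = F.

F, T, F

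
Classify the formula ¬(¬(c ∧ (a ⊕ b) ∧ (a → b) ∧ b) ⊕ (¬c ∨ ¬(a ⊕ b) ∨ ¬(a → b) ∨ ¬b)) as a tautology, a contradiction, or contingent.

tautology

a | b | c || φ
T | T | T || T
T | T | F || T
T | F | T || T
T | F | F || T
F | T | T || T
F | T | F || T
F | F | T || T
F | F | F || T
Every row is T, so the formula is a tautology.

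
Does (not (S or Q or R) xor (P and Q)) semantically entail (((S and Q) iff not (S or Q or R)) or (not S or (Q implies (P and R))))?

P  Q  R  S  |  φ  ψ
F  F  F  F  |  T  T
F  F  F  T  |  F  T
F  F  T  F  |  F  T
F  F  T  T  |  F  T
F  T  F  F  |  F  T
F  T  F  T  |  F  F
F  T  T  F  |  F  T
F  T  T  T  |  F  F
T  F  F  F  |  T  T
T  F  F  T  |  F  T
T  F  T  F  |  F  T
T  F  T  T  |  F  T
T  T  F  F  |  T  T
T  T  F  T  |  T  F
T  T  T  F  |  T  T
T  T  T  T  |  T  T
At P=T, Q=T, R=F, S=T we have φ true but ψ false, so φ does not entail ψ.

no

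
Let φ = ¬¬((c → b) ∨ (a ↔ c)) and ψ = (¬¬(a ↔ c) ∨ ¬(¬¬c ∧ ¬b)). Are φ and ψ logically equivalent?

a  b  c  |  φ  ψ
T  T  T  |  T  T
T  T  F  |  T  T
T  F  T  |  T  T
T  F  F  |  T  T
F  T  T  |  T  T
F  T  F  |  T  T
F  F  T  |  F  F
F  F  F  |  T  T
The columns for φ and ψ agree on every row, so they are logically equivalent.

equivalent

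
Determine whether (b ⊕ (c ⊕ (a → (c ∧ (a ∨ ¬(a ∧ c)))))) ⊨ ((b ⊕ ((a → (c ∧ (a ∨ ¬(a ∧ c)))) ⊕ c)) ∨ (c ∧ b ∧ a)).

a  b  c  |  φ  ψ
T  T  T  |  T  T
T  T  F  |  T  T
T  F  T  |  F  F
T  F  F  |  F  F
F  T  T  |  T  T
F  T  F  |  F  F
F  F  T  |  F  F
F  F  F  |  T  T
In every row where φ is true, ψ is also true, so φ ⊨ ψ.

yes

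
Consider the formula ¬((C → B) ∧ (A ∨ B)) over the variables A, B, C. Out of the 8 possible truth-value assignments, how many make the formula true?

  A   |   B   |   C   || ¬((C → B) ∧ (A ∨ B))
False | False | False ||         True        
False | False |  True ||         True        
False |  True | False ||        False        
False |  True |  True ||        False        
 True | False | False ||        False        
 True | False |  True ||         True        
 True |  True | False ||        False        
 True |  True |  True ||        False        
The formula is true on 3 of the 8 rows.

3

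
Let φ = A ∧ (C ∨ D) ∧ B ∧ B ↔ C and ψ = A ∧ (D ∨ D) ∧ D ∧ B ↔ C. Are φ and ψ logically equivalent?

A | B | C | D || φ | ψ
0 | 0 | 0 | 0 || 1 | 1
0 | 0 | 0 | 1 || 1 | 1
0 | 0 | 1 | 0 || 0 | 0
0 | 0 | 1 | 1 || 0 | 0
0 | 1 | 0 | 0 || 1 | 1
0 | 1 | 0 | 1 || 1 | 1
0 | 1 | 1 | 0 || 0 | 0
0 | 1 | 1 | 1 || 0 | 0
1 | 0 | 0 | 0 || 1 | 1
1 | 0 | 0 | 1 || 1 | 1
1 | 0 | 1 | 0 || 0 | 0
1 | 0 | 1 | 1 || 0 | 0
1 | 1 | 0 | 0 || 1 | 1
1 | 1 | 0 | 1 || 0 | 0
1 | 1 | 1 | 0 || 1 | 0
1 | 1 | 1 | 1 || 1 | 1
The columns differ at A=1, B=1, C=1, D=0 (φ=1, ψ=0), so they are not equivalent.

not equivalent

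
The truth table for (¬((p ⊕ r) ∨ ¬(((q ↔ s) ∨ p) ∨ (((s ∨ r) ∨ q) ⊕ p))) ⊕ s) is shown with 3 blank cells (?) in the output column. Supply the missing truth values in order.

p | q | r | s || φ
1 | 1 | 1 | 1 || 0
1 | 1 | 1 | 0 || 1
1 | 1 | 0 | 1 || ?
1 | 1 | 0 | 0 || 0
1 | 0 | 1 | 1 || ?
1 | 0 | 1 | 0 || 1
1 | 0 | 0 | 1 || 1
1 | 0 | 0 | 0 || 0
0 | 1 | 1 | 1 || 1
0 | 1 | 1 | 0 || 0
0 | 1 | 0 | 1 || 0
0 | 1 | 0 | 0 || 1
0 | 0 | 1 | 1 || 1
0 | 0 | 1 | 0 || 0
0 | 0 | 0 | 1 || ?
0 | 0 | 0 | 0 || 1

Row p=1, q=1, r=0, s=1: ¬((p ⊕ r) ∨ ¬(((q ↔ s) ∨ p) ∨ (((s ∨ r) ∨ q) ⊕ p))) = 0, so the formula = 1.
Row p=1, q=0, r=1, s=1: ¬((p ⊕ r) ∨ ¬(((q ↔ s) ∨ p) ∨ (((s ∨ r) ∨ q) ⊕ p))) = 1, so the formula = 0.
Row p=0, q=0, r=0, s=1: ¬((p ⊕ r) ∨ ¬(((q ↔ s) ∨ p) ∨ (((s ∨ r) ∨ q) ⊕ p))) = 1, so the formula = 0.

1, 0, 0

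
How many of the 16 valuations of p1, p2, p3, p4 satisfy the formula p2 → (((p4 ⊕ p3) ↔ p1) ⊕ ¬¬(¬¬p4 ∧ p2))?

12

p1 | p2 | p3 | p4 || (p4 ⊕ p3) | ((p4 ⊕ p3) ↔ p1) | ¬p4 | ¬¬p4 | (¬¬p4 ∧ p2) | ¬(¬¬p4 ∧ p2) | ¬¬(¬¬p4 ∧ p2) | φ
T  | T  | T  | T  ||     F     |        F         |  F  |  T   |      T      |      F       |       T       | T
T  | T  | T  | F  ||     T     |        T         |  T  |  F   |      F      |      T       |       F       | T
T  | T  | F  | T  ||     T     |        T         |  F  |  T   |      T      |      F       |       T       | F
T  | T  | F  | F  ||     F     |        F         |  T  |  F   |      F      |      T       |       F       | F
T  | F  | T  | T  ||     F     |        F         |  F  |  T   |      F      |      T       |       F       | T
T  | F  | T  | F  ||     T     |        T         |  T  |  F   |      F      |      T       |       F       | T
T  | F  | F  | T  ||     T     |        T         |  F  |  T   |      F      |      T       |       F       | T
T  | F  | F  | F  ||     F     |        F         |  T  |  F   |      F      |      T       |       F       | T
F  | T  | T  | T  ||     F     |        T         |  F  |  T   |      T      |      F       |       T       | F
F  | T  | T  | F  ||     T     |        F         |  T  |  F   |      F      |      T       |       F       | F
F  | T  | F  | T  ||     T     |        F         |  F  |  T   |      T      |      F       |       T       | T
F  | T  | F  | F  ||     F     |        T         |  T  |  F   |      F      |      T       |       F       | T
F  | F  | T  | T  ||     F     |        T         |  F  |  T   |      F      |      T       |       F       | T
F  | F  | T  | F  ||     T     |        F         |  T  |  F   |      F      |      T       |       F       | T
F  | F  | F  | T  ||     T     |        F         |  F  |  T   |      F      |      T       |       F       | T
F  | F  | F  | F  ||     F     |        T         |  T  |  F   |      F      |      T       |       F       | T
The formula is true on 12 of the 16 rows.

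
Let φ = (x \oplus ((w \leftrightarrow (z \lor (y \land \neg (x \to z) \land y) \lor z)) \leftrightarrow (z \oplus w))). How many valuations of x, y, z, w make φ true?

6

x | y | z | w | φ
- | - | - | - | -
1 | 1 | 1 | 1 | 1
1 | 1 | 1 | 0 | 1
1 | 1 | 0 | 1 | 0
1 | 1 | 0 | 0 | 0
1 | 0 | 1 | 1 | 1
1 | 0 | 1 | 0 | 1
1 | 0 | 0 | 1 | 1
1 | 0 | 0 | 0 | 1
0 | 1 | 1 | 1 | 0
0 | 1 | 1 | 0 | 0
0 | 1 | 0 | 1 | 0
0 | 1 | 0 | 0 | 0
0 | 0 | 1 | 1 | 0
0 | 0 | 1 | 0 | 0
0 | 0 | 0 | 1 | 0
0 | 0 | 0 | 0 | 0
The formula is true on 6 of the 16 rows.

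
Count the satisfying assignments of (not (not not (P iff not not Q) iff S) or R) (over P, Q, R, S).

P | Q | R | S || not Q | not not Q | (P iff not not Q) | not (P iff not not Q) | not not (P iff not not Q) | φ
T | T | T | T ||   F   |     T     |         T         |           F           |             T             | T
T | T | T | F ||   F   |     T     |         T         |           F           |             T             | T
T | T | F | T ||   F   |     T     |         T         |           F           |             T             | F
T | T | F | F ||   F   |     T     |         T         |           F           |             T             | T
T | F | T | T ||   T   |     F     |         F         |           T           |             F             | T
T | F | T | F ||   T   |     F     |         F         |           T           |             F             | T
T | F | F | T ||   T   |     F     |         F         |           T           |             F             | T
T | F | F | F ||   T   |     F     |         F         |           T           |             F             | F
F | T | T | T ||   F   |     T     |         F         |           T           |             F             | T
F | T | T | F ||   F   |     T     |         F         |           T           |             F             | T
F | T | F | T ||   F   |     T     |         F         |           T           |             F             | T
F | T | F | F ||   F   |     T     |         F         |           T           |             F             | F
F | F | T | T ||   T   |     F     |         T         |           F           |             T             | T
F | F | T | F ||   T   |     F     |         T         |           F           |             T             | T
F | F | F | T ||   T   |     F     |         T         |           F           |             T             | F
F | F | F | F ||   T   |     F     |         T         |           F           |             T             | T
The formula is true on 12 of the 16 rows.

12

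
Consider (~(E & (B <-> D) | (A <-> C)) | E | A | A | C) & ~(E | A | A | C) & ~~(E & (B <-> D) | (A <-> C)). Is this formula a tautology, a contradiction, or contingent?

A | B | C | D | E || φ
1 | 1 | 1 | 1 | 1 || 0
1 | 1 | 1 | 1 | 0 || 0
1 | 1 | 1 | 0 | 1 || 0
1 | 1 | 1 | 0 | 0 || 0
1 | 1 | 0 | 1 | 1 || 0
1 | 1 | 0 | 1 | 0 || 0
1 | 1 | 0 | 0 | 1 || 0
1 | 1 | 0 | 0 | 0 || 0
1 | 0 | 1 | 1 | 1 || 0
1 | 0 | 1 | 1 | 0 || 0
1 | 0 | 1 | 0 | 1 || 0
1 | 0 | 1 | 0 | 0 || 0
1 | 0 | 0 | 1 | 1 || 0
1 | 0 | 0 | 1 | 0 || 0
1 | 0 | 0 | 0 | 1 || 0
1 | 0 | 0 | 0 | 0 || 0
0 | 1 | 1 | 1 | 1 || 0
0 | 1 | 1 | 1 | 0 || 0
0 | 1 | 1 | 0 | 1 || 0
0 | 1 | 1 | 0 | 0 || 0
0 | 1 | 0 | 1 | 1 || 0
0 | 1 | 0 | 1 | 0 || 0
0 | 1 | 0 | 0 | 1 || 0
0 | 1 | 0 | 0 | 0 || 0
0 | 0 | 1 | 1 | 1 || 0
0 | 0 | 1 | 1 | 0 || 0
0 | 0 | 1 | 0 | 1 || 0
0 | 0 | 1 | 0 | 0 || 0
0 | 0 | 0 | 1 | 1 || 0
0 | 0 | 0 | 1 | 0 || 0
0 | 0 | 0 | 0 | 1 || 0
0 | 0 | 0 | 0 | 0 || 0
Every row is 0, so the formula is a contradiction.

contradiction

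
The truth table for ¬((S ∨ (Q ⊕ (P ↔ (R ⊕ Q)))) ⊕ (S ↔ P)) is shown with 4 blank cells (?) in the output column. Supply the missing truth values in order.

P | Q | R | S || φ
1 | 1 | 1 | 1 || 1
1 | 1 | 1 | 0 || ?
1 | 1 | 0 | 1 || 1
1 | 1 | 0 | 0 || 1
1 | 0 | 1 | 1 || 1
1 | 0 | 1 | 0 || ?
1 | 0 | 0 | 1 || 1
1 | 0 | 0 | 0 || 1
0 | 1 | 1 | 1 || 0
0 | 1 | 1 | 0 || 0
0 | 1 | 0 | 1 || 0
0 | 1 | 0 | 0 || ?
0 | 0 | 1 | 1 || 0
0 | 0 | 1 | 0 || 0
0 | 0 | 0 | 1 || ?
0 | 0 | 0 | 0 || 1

0, 0, 1, 0

Row P=1, Q=1, R=1, S=0: (S ∨ (Q ⊕ (P ↔ (R ⊕ Q)))) = 1, (S ↔ P) = 0, ((S ∨ (Q ⊕ (P ↔ (R ⊕ Q)))) ⊕ (S ↔ P)) = 1, so the formula = 0.
Row P=1, Q=0, R=1, S=0: (S ∨ (Q ⊕ (P ↔ (R ⊕ Q)))) = 1, (S ↔ P) = 0, ((S ∨ (Q ⊕ (P ↔ (R ⊕ Q)))) ⊕ (S ↔ P)) = 1, so the formula = 0.
Row P=0, Q=1, R=0, S=0: (S ∨ (Q ⊕ (P ↔ (R ⊕ Q)))) = 1, (S ↔ P) = 1, ((S ∨ (Q ⊕ (P ↔ (R ⊕ Q)))) ⊕ (S ↔ P)) = 0, so the formula = 1.
Row P=0, Q=0, R=0, S=1: (S ∨ (Q ⊕ (P ↔ (R ⊕ Q)))) = 1, (S ↔ P) = 0, ((S ∨ (Q ⊕ (P ↔ (R ⊕ Q)))) ⊕ (S ↔ P)) = 1, so the formula = 0.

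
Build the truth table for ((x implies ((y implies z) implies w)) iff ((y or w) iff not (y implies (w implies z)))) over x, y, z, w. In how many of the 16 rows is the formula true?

x | y | z | w | φ
- | - | - | - | -
T | T | T | T | F
T | T | T | F | T
T | T | F | T | T
T | T | F | F | F
T | F | T | T | F
T | F | T | F | F
T | F | F | T | F
T | F | F | F | F
F | T | T | T | F
F | T | T | F | F
F | T | F | T | T
F | T | F | F | F
F | F | T | T | F
F | F | T | F | T
F | F | F | T | F
F | F | F | F | T
The formula is true on 5 of the 16 rows.

5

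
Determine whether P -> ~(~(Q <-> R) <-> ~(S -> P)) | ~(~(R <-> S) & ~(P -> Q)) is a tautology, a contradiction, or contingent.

contingent

  P   |   Q   |   R   |   S   ||   φ  
 True |  True |  True |  True ||  True
 True |  True |  True | False ||  True
 True |  True | False |  True ||  True
 True |  True | False | False ||  True
 True | False |  True |  True ||  True
 True | False |  True | False ||  True
 True | False | False |  True || False
 True | False | False | False ||  True
False |  True |  True |  True ||  True
False |  True |  True | False ||  True
False |  True | False |  True ||  True
False |  True | False | False ||  True
False | False |  True |  True ||  True
False | False |  True | False ||  True
False | False | False |  True ||  True
False | False | False | False ||  True
15 of 16 rows are True, so the formula is contingent.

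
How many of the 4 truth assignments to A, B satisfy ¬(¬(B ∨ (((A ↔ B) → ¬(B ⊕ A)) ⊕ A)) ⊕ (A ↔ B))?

1

  A   |   B   ||   φ  
 True |  True || False
 True | False || False
False |  True ||  True
False | False || False
The formula is true on 1 of the 4 rows.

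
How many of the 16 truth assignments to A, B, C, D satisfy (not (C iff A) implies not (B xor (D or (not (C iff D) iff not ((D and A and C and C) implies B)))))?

  A      B      C      D    |    φ  
 True   True   True   True  |   True
 True   True   True  False  |   True
 True   True  False   True  |   True
 True   True  False  False  |   True
 True  False   True   True  |   True
 True  False   True  False  |   True
 True  False  False   True  |  False
 True  False  False  False  |  False
False   True   True   True  |   True
False   True   True  False  |  False
False   True  False   True  |   True
False   True  False  False  |   True
False  False   True   True  |  False
False  False   True  False  |   True
False  False  False   True  |   True
False  False  False  False  |   True
The formula is true on 12 of the 16 rows.

12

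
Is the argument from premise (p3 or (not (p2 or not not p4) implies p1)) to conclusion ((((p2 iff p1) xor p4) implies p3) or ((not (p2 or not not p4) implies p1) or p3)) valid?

p1 | p2 | p3 | p4 || φ | ψ
F  | F  | F  | F  || F | F
F  | F  | F  | T  || T | T
F  | F  | T  | F  || T | T
F  | F  | T  | T  || T | T
F  | T  | F  | F  || T | T
F  | T  | F  | T  || T | T
F  | T  | T  | F  || T | T
F  | T  | T  | T  || T | T
T  | F  | F  | F  || T | T
T  | F  | F  | T  || T | T
T  | F  | T  | F  || T | T
T  | F  | T  | T  || T | T
T  | T  | F  | F  || T | T
T  | T  | F  | T  || T | T
T  | T  | T  | F  || T | T
T  | T  | T  | T  || T | T
In every row where φ is true, ψ is also true, so φ ⊨ ψ.

yes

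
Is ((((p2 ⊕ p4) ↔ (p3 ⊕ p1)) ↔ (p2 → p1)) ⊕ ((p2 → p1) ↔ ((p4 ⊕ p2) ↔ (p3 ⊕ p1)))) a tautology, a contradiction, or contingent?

contradiction

p1  p2  p3  p4  |  φ
1   1   1   1   |  0
1   1   1   0   |  0
1   1   0   1   |  0
1   1   0   0   |  0
1   0   1   1   |  0
1   0   1   0   |  0
1   0   0   1   |  0
1   0   0   0   |  0
0   1   1   1   |  0
0   1   1   0   |  0
0   1   0   1   |  0
0   1   0   0   |  0
0   0   1   1   |  0
0   0   1   0   |  0
0   0   0   1   |  0
0   0   0   0   |  0
Every row is 0, so the formula is a contradiction.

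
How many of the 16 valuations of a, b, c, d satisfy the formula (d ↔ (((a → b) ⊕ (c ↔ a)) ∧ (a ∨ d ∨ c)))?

a | b | c | d | (a → b) | (c ↔ a) | ((a → b) ⊕ (c ↔ a)) | (a ∨ d ∨ c) | φ
- | - | - | - | ------- | ------- | ------------------- | ----------- | -
F | F | F | F |    T    |    T    |          F          |      F      | T
F | F | F | T |    T    |    T    |          F          |      T      | F
F | F | T | F |    T    |    F    |          T          |      T      | F
F | F | T | T |    T    |    F    |          T          |      T      | T
F | T | F | F |    T    |    T    |          F          |      F      | T
F | T | F | T |    T    |    T    |          F          |      T      | F
F | T | T | F |    T    |    F    |          T          |      T      | F
F | T | T | T |    T    |    F    |          T          |      T      | T
T | F | F | F |    F    |    F    |          F          |      T      | T
T | F | F | T |    F    |    F    |          F          |      T      | F
T | F | T | F |    F    |    T    |          T          |      T      | F
T | F | T | T |    F    |    T    |          T          |      T      | T
T | T | F | F |    T    |    F    |          T          |      T      | F
T | T | F | T |    T    |    F    |          T          |      T      | T
T | T | T | F |    T    |    T    |          F          |      T      | T
T | T | T | T |    T    |    T    |          F          |      T      | F
The formula is true on 8 of the 16 rows.

8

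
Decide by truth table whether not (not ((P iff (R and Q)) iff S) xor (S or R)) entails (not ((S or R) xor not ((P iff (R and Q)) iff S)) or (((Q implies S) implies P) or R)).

P | Q | R | S | φ | ψ
- | - | - | - | - | -
0 | 0 | 0 | 0 | 0 | 0
0 | 0 | 0 | 1 | 0 | 0
0 | 0 | 1 | 0 | 1 | 1
0 | 0 | 1 | 1 | 0 | 1
0 | 1 | 0 | 0 | 0 | 1
0 | 1 | 0 | 1 | 0 | 0
0 | 1 | 1 | 0 | 0 | 1
0 | 1 | 1 | 1 | 1 | 1
1 | 0 | 0 | 0 | 1 | 1
1 | 0 | 0 | 1 | 1 | 1
1 | 0 | 1 | 0 | 0 | 1
1 | 0 | 1 | 1 | 1 | 1
1 | 1 | 0 | 0 | 1 | 1
1 | 1 | 0 | 1 | 1 | 1
1 | 1 | 1 | 0 | 1 | 1
1 | 1 | 1 | 1 | 0 | 1
In every row where φ is true, ψ is also true, so φ ⊨ ψ.

yes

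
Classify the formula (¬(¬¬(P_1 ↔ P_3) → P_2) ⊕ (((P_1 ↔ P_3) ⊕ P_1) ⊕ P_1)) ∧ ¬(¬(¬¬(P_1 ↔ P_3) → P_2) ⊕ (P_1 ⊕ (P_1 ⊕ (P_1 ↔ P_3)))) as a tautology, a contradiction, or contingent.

P_1 | P_2 | P_3 | φ
--- | --- | --- | -
 T  |  T  |  T  | F
 T  |  T  |  F  | F
 T  |  F  |  T  | F
 T  |  F  |  F  | F
 F  |  T  |  T  | F
 F  |  T  |  F  | F
 F  |  F  |  T  | F
 F  |  F  |  F  | F
Every row is F, so the formula is a contradiction.

contradiction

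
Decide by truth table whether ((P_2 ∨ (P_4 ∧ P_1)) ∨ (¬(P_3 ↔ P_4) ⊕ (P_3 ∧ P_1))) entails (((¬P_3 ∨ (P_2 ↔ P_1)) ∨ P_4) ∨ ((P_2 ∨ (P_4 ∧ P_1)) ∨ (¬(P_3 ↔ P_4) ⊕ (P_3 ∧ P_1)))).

P_1 | P_2 | P_3 | P_4 || φ | ψ
 F  |  F  |  F  |  F  || F | T
 F  |  F  |  F  |  T  || T | T
 F  |  F  |  T  |  F  || T | T
 F  |  F  |  T  |  T  || F | T
 F  |  T  |  F  |  F  || T | T
 F  |  T  |  F  |  T  || T | T
 F  |  T  |  T  |  F  || T | T
 F  |  T  |  T  |  T  || T | T
 T  |  F  |  F  |  F  || F | T
 T  |  F  |  F  |  T  || T | T
 T  |  F  |  T  |  F  || F | F
 T  |  F  |  T  |  T  || T | T
 T  |  T  |  F  |  F  || T | T
 T  |  T  |  F  |  T  || T | T
 T  |  T  |  T  |  F  || T | T
 T  |  T  |  T  |  T  || T | T
In every row where φ is true, ψ is also true, so φ ⊨ ψ.

yes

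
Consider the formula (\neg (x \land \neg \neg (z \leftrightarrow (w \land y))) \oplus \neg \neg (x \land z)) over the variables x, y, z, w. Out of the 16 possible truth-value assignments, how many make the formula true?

x | y | z | w || (w \land y) | (x \land z) | \neg (x \land z) | \neg \neg (x \land z) | φ
T | T | T | T ||      T      |      T      |        F         |           T           | T
T | T | T | F ||      F      |      T      |        F         |           T           | F
T | T | F | T ||      T      |      F      |        T         |           F           | T
T | T | F | F ||      F      |      F      |        T         |           F           | F
T | F | T | T ||      F      |      T      |        F         |           T           | F
T | F | T | F ||      F      |      T      |        F         |           T           | F
T | F | F | T ||      F      |      F      |        T         |           F           | F
T | F | F | F ||      F      |      F      |        T         |           F           | F
F | T | T | T ||      T      |      F      |        T         |           F           | T
F | T | T | F ||      F      |      F      |        T         |           F           | T
F | T | F | T ||      T      |      F      |        T         |           F           | T
F | T | F | F ||      F      |      F      |        T         |           F           | T
F | F | T | T ||      F      |      F      |        T         |           F           | T
F | F | T | F ||      F      |      F      |        T         |           F           | T
F | F | F | T ||      F      |      F      |        T         |           F           | T
F | F | F | F ||      F      |      F      |        T         |           F           | T
The formula is true on 10 of the 16 rows.

10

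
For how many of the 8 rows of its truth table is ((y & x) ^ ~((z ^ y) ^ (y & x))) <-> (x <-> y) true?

x  y  z  |  φ
T  T  T  |  T
T  T  F  |  F
T  F  T  |  T
T  F  F  |  F
F  T  T  |  F
F  T  F  |  T
F  F  T  |  F
F  F  F  |  T
The formula is true on 4 of the 8 rows.

4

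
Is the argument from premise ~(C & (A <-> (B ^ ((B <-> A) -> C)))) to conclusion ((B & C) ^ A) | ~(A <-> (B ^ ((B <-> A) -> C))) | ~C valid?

yes

A  B  C  |  φ  ψ
T  T  T  |  T  T
T  T  F  |  T  T
T  F  T  |  F  T
T  F  F  |  T  T
F  T  T  |  F  T
F  T  F  |  T  T
F  F  T  |  T  T
F  F  F  |  T  T
In every row where φ is true, ψ is also true, so φ ⊨ ψ.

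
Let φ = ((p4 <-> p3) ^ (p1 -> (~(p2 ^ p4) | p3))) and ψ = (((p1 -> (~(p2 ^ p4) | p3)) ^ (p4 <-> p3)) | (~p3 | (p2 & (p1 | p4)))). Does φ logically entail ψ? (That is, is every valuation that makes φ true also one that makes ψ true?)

yes

p1 | p2 | p3 | p4 | φ | ψ
-- | -- | -- | -- | - | -
T  | T  | T  | T  | F | T
T  | T  | T  | F  | T | T
T  | T  | F  | T  | T | T
T  | T  | F  | F  | T | T
T  | F  | T  | T  | F | F
T  | F  | T  | F  | T | T
T  | F  | F  | T  | F | T
T  | F  | F  | F  | F | T
F  | T  | T  | T  | F | T
F  | T  | T  | F  | T | T
F  | T  | F  | T  | T | T
F  | T  | F  | F  | F | T
F  | F  | T  | T  | F | F
F  | F  | T  | F  | T | T
F  | F  | F  | T  | T | T
F  | F  | F  | F  | F | T
In every row where φ is true, ψ is also true, so φ ⊨ ψ.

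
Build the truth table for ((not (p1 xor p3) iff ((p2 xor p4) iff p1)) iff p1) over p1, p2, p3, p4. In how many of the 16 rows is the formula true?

p1 | p2 | p3 | p4 | (p1 xor p3) | not (p1 xor p3) | (p2 xor p4) | ((p2 xor p4) iff p1) | φ
-- | -- | -- | -- | ----------- | --------------- | ----------- | -------------------- | -
T  | T  | T  | T  |      F      |        T        |      F      |          F           | F
T  | T  | T  | F  |      F      |        T        |      T      |          T           | T
T  | T  | F  | T  |      T      |        F        |      F      |          F           | T
T  | T  | F  | F  |      T      |        F        |      T      |          T           | F
T  | F  | T  | T  |      F      |        T        |      T      |          T           | T
T  | F  | T  | F  |      F      |        T        |      F      |          F           | F
T  | F  | F  | T  |      T      |        F        |      T      |          T           | F
T  | F  | F  | F  |      T      |        F        |      F      |          F           | T
F  | T  | T  | T  |      T      |        F        |      F      |          T           | T
F  | T  | T  | F  |      T      |        F        |      T      |          F           | F
F  | T  | F  | T  |      F      |        T        |      F      |          T           | F
F  | T  | F  | F  |      F      |        T        |      T      |          F           | T
F  | F  | T  | T  |      T      |        F        |      T      |          F           | F
F  | F  | T  | F  |      T      |        F        |      F      |          T           | T
F  | F  | F  | T  |      F      |        T        |      T      |          F           | T
F  | F  | F  | F  |      F      |        T        |      F      |          T           | F
The formula is true on 8 of the 16 rows.

8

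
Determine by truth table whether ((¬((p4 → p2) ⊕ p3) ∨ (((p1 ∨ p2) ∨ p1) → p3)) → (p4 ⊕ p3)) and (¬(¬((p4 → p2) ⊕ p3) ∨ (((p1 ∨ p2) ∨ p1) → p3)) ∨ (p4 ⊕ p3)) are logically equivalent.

p1 | p2 | p3 | p4 | φ | ψ
-- | -- | -- | -- | - | -
0  | 0  | 0  | 0  | 0 | 0
0  | 0  | 0  | 1  | 1 | 1
0  | 0  | 1  | 0  | 1 | 1
0  | 0  | 1  | 1  | 0 | 0
0  | 1  | 0  | 0  | 1 | 1
0  | 1  | 0  | 1  | 1 | 1
0  | 1  | 1  | 0  | 1 | 1
0  | 1  | 1  | 1  | 0 | 0
1  | 0  | 0  | 0  | 1 | 1
1  | 0  | 0  | 1  | 1 | 1
1  | 0  | 1  | 0  | 1 | 1
1  | 0  | 1  | 1  | 0 | 0
1  | 1  | 0  | 0  | 1 | 1
1  | 1  | 0  | 1  | 1 | 1
1  | 1  | 1  | 0  | 1 | 1
1  | 1  | 1  | 1  | 0 | 0
The columns for φ and ψ agree on every row, so they are logically equivalent.

equivalent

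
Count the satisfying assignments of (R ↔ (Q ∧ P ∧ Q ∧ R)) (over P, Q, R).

5

P | Q | R || (R ↔ (Q ∧ P ∧ Q ∧ R))
F | F | F ||           T          
F | F | T ||           F          
F | T | F ||           T          
F | T | T ||           F          
T | F | F ||           T          
T | F | T ||           F          
T | T | F ||           T          
T | T | T ||           T          
The formula is true on 5 of the 8 rows.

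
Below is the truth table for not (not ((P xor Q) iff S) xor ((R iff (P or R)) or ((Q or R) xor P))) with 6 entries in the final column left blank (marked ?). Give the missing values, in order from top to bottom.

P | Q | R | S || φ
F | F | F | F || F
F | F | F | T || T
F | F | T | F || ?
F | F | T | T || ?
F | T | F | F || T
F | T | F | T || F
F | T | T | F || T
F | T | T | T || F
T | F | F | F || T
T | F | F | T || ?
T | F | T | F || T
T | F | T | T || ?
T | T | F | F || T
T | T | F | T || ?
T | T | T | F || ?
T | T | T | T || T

Row P=F, Q=F, R=T, S=F: not ((P xor Q) iff S) = F, ((R iff (P or R)) or ((Q or R) xor P)) = T, (not ((P xor Q) iff S) xor ((R iff (P or R)) or ((Q or R) xor P))) = T, so the formula = F.
Row P=F, Q=F, R=T, S=T: not ((P xor Q) iff S) = T, ((R iff (P or R)) or ((Q or R) xor P)) = T, (not ((P xor Q) iff S) xor ((R iff (P or R)) or ((Q or R) xor P))) = F, so the formula = T.
Row P=T, Q=F, R=F, S=T: not ((P xor Q) iff S) = F, ((R iff (P or R)) or ((Q or R) xor P)) = T, (not ((P xor Q) iff S) xor ((R iff (P or R)) or ((Q or R) xor P))) = T, so the formula = F.
Row P=T, Q=F, R=T, S=T: not ((P xor Q) iff S) = F, ((R iff (P or R)) or ((Q or R) xor P)) = T, (not ((P xor Q) iff S) xor ((R iff (P or R)) or ((Q or R) xor P))) = T, so the formula = F.
Row P=T, Q=T, R=F, S=T: not ((P xor Q) iff S) = T, ((R iff (P or R)) or ((Q or R) xor P)) = F, (not ((P xor Q) iff S) xor ((R iff (P or R)) or ((Q or R) xor P))) = T, so the formula = F.
Row P=T, Q=T, R=T, S=F: not ((P xor Q) iff S) = F, ((R iff (P or R)) or ((Q or R) xor P)) = T, (not ((P xor Q) iff S) xor ((R iff (P or R)) or ((Q or R) xor P))) = T, so the formula = F.

F, T, F, F, F, F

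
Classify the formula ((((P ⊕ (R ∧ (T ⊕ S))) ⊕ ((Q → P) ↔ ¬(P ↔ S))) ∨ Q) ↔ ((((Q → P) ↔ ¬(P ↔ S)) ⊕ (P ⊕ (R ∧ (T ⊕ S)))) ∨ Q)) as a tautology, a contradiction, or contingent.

tautology

P | Q | R | S | T | φ
- | - | - | - | - | -
T | T | T | T | T | T
T | T | T | T | F | T
T | T | T | F | T | T
T | T | T | F | F | T
T | T | F | T | T | T
T | T | F | T | F | T
T | T | F | F | T | T
T | T | F | F | F | T
T | F | T | T | T | T
T | F | T | T | F | T
T | F | T | F | T | T
T | F | T | F | F | T
T | F | F | T | T | T
T | F | F | T | F | T
T | F | F | F | T | T
T | F | F | F | F | T
F | T | T | T | T | T
F | T | T | T | F | T
F | T | T | F | T | T
F | T | T | F | F | T
F | T | F | T | T | T
F | T | F | T | F | T
F | T | F | F | T | T
F | T | F | F | F | T
F | F | T | T | T | T
F | F | T | T | F | T
F | F | T | F | T | T
F | F | T | F | F | T
F | F | F | T | T | T
F | F | F | T | F | T
F | F | F | F | T | T
F | F | F | F | F | T
Every row is T, so the formula is a tautology.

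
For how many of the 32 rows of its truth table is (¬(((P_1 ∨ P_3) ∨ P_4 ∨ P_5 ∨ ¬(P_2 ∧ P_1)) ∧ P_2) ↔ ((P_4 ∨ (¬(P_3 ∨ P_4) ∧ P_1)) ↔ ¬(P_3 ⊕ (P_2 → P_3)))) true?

12

P_1 | P_2 | P_3 | P_4 | P_5 | φ
--- | --- | --- | --- | --- | -
 T  |  T  |  T  |  T  |  T  | F
 T  |  T  |  T  |  T  |  F  | F
 T  |  T  |  T  |  F  |  T  | T
 T  |  T  |  T  |  F  |  F  | T
 T  |  T  |  F  |  T  |  T  | F
 T  |  T  |  F  |  T  |  F  | F
 T  |  T  |  F  |  F  |  T  | F
 T  |  T  |  F  |  F  |  F  | F
 T  |  F  |  T  |  T  |  T  | T
 T  |  F  |  T  |  T  |  F  | T
 T  |  F  |  T  |  F  |  T  | F
 T  |  F  |  T  |  F  |  F  | F
 T  |  F  |  F  |  T  |  T  | F
 T  |  F  |  F  |  T  |  F  | F
 T  |  F  |  F  |  F  |  T  | F
 T  |  F  |  F  |  F  |  F  | F
 F  |  T  |  T  |  T  |  T  | F
 F  |  T  |  T  |  T  |  F  | F
 F  |  T  |  T  |  F  |  T  | T
 F  |  T  |  T  |  F  |  F  | T
 F  |  T  |  F  |  T  |  T  | F
 F  |  T  |  F  |  T  |  F  | F
 F  |  T  |  F  |  F  |  T  | T
 F  |  T  |  F  |  F  |  F  | T
 F  |  F  |  T  |  T  |  T  | T
 F  |  F  |  T  |  T  |  F  | T
 F  |  F  |  T  |  F  |  T  | F
 F  |  F  |  T  |  F  |  F  | F
 F  |  F  |  F  |  T  |  T  | F
 F  |  F  |  F  |  T  |  F  | F
 F  |  F  |  F  |  F  |  T  | T
 F  |  F  |  F  |  F  |  F  | T
The formula is true on 12 of the 32 rows.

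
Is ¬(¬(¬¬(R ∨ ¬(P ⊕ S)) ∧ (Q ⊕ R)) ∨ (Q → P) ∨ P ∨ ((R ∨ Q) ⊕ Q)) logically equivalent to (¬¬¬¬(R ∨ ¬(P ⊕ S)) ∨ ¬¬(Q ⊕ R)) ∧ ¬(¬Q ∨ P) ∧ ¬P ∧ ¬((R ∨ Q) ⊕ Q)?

not equivalent

P | Q | R | S || φ | ψ
F | F | F | F || F | F
F | F | F | T || F | F
F | F | T | F || F | F
F | F | T | T || F | F
F | T | F | F || T | T
F | T | F | T || F | T
F | T | T | F || F | T
F | T | T | T || F | T
T | F | F | F || F | F
T | F | F | T || F | F
T | F | T | F || F | F
T | F | T | T || F | F
T | T | F | F || F | F
T | T | F | T || F | F
T | T | T | F || F | F
T | T | T | T || F | F
The columns differ at P=F, Q=T, R=F, S=T (φ=F, ψ=T), so they are not equivalent.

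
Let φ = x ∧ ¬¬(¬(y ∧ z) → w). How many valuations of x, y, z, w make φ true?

5

x | y | z | w || (x ∧ ¬¬(¬(y ∧ z) → w))
T | T | T | T ||           T           
T | T | T | F ||           T           
T | T | F | T ||           T           
T | T | F | F ||           F           
T | F | T | T ||           T           
T | F | T | F ||           F           
T | F | F | T ||           T           
T | F | F | F ||           F           
F | T | T | T ||           F           
F | T | T | F ||           F           
F | T | F | T ||           F           
F | T | F | F ||           F           
F | F | T | T ||           F           
F | F | T | F ||           F           
F | F | F | T ||           F           
F | F | F | F ||           F           
The formula is true on 5 of the 16 rows.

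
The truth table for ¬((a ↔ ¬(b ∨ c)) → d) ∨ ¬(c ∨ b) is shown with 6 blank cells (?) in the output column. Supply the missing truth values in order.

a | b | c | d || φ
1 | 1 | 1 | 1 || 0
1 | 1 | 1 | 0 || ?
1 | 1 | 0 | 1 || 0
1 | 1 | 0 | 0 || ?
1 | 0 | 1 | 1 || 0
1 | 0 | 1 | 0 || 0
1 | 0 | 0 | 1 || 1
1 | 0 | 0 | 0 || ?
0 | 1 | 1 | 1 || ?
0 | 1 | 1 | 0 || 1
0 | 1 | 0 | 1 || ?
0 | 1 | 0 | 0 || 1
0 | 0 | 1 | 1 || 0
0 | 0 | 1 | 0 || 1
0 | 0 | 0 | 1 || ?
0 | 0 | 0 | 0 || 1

0, 0, 1, 0, 0, 1

Row a=1, b=1, c=1, d=0: ¬((a ↔ ¬(b ∨ c)) → d) = 0, ¬(c ∨ b) = 0, so the formula = 0.
Row a=1, b=1, c=0, d=0: ¬((a ↔ ¬(b ∨ c)) → d) = 0, ¬(c ∨ b) = 0, so the formula = 0.
Row a=1, b=0, c=0, d=0: ¬((a ↔ ¬(b ∨ c)) → d) = 1, ¬(c ∨ b) = 1, so the formula = 1.
Row a=0, b=1, c=1, d=1: ¬((a ↔ ¬(b ∨ c)) → d) = 0, ¬(c ∨ b) = 0, so the formula = 0.
Row a=0, b=1, c=0, d=1: ¬((a ↔ ¬(b ∨ c)) → d) = 0, ¬(c ∨ b) = 0, so the formula = 0.
Row a=0, b=0, c=0, d=1: ¬((a ↔ ¬(b ∨ c)) → d) = 0, ¬(c ∨ b) = 1, so the formula = 1.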